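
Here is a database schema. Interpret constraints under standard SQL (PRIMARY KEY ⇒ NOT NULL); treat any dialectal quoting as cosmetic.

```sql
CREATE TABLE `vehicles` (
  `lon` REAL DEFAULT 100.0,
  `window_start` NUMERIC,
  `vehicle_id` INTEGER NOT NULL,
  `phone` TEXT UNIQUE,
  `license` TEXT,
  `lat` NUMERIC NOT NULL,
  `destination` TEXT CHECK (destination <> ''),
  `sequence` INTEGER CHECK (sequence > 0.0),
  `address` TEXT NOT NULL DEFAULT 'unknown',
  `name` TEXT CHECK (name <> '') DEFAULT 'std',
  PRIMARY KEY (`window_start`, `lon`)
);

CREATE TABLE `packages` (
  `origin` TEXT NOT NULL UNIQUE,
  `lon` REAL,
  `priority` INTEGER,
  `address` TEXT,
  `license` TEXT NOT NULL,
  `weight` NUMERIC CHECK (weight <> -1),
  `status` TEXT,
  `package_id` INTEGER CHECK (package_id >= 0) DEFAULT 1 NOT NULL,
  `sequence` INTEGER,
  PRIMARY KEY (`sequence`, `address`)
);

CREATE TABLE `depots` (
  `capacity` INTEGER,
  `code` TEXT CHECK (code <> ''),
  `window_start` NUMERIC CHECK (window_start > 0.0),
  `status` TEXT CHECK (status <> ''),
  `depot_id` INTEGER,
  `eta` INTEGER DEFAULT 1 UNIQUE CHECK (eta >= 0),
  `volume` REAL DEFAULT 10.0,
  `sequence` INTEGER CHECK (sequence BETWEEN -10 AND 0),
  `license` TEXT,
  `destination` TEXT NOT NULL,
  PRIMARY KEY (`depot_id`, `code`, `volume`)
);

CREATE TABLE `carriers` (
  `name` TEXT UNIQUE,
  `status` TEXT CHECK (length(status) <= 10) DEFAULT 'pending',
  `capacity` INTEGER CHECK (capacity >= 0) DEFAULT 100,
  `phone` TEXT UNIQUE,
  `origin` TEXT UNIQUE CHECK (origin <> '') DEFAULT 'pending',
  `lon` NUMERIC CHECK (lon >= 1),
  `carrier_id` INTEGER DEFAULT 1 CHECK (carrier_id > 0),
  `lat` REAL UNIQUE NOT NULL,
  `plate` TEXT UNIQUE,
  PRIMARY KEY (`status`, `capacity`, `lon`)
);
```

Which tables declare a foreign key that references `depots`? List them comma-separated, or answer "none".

none

No REFERENCES clause anywhere in the schema names depots.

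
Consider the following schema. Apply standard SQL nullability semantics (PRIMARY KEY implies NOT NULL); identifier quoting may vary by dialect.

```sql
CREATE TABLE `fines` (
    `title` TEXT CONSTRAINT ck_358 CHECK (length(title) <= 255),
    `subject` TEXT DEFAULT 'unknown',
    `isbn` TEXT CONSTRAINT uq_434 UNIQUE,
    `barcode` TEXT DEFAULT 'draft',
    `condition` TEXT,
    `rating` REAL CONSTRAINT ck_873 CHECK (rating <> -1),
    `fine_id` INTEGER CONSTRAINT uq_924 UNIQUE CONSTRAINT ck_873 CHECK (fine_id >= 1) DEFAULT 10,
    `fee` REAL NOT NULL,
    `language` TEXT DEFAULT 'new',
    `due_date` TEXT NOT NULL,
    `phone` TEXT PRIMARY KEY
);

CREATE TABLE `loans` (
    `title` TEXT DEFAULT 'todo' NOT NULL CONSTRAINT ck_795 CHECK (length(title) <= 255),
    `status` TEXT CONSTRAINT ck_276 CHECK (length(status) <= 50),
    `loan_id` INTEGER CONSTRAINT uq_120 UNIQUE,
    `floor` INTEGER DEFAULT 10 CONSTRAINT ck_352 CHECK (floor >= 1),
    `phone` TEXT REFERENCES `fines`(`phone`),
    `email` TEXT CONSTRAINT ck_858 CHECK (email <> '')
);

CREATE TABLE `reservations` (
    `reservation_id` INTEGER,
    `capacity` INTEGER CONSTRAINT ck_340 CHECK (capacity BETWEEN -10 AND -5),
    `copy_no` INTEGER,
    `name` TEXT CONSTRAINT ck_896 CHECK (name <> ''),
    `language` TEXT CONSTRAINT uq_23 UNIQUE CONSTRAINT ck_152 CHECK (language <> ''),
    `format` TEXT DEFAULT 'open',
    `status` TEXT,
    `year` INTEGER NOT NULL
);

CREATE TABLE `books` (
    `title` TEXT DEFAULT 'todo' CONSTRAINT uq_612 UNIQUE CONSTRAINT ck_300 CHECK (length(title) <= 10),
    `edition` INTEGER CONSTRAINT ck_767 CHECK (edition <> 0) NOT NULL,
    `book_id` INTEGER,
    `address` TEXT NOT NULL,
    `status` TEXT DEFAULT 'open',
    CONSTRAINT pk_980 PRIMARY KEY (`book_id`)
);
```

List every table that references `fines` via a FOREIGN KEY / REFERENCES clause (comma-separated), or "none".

- loans.phone references fines(phone).

loans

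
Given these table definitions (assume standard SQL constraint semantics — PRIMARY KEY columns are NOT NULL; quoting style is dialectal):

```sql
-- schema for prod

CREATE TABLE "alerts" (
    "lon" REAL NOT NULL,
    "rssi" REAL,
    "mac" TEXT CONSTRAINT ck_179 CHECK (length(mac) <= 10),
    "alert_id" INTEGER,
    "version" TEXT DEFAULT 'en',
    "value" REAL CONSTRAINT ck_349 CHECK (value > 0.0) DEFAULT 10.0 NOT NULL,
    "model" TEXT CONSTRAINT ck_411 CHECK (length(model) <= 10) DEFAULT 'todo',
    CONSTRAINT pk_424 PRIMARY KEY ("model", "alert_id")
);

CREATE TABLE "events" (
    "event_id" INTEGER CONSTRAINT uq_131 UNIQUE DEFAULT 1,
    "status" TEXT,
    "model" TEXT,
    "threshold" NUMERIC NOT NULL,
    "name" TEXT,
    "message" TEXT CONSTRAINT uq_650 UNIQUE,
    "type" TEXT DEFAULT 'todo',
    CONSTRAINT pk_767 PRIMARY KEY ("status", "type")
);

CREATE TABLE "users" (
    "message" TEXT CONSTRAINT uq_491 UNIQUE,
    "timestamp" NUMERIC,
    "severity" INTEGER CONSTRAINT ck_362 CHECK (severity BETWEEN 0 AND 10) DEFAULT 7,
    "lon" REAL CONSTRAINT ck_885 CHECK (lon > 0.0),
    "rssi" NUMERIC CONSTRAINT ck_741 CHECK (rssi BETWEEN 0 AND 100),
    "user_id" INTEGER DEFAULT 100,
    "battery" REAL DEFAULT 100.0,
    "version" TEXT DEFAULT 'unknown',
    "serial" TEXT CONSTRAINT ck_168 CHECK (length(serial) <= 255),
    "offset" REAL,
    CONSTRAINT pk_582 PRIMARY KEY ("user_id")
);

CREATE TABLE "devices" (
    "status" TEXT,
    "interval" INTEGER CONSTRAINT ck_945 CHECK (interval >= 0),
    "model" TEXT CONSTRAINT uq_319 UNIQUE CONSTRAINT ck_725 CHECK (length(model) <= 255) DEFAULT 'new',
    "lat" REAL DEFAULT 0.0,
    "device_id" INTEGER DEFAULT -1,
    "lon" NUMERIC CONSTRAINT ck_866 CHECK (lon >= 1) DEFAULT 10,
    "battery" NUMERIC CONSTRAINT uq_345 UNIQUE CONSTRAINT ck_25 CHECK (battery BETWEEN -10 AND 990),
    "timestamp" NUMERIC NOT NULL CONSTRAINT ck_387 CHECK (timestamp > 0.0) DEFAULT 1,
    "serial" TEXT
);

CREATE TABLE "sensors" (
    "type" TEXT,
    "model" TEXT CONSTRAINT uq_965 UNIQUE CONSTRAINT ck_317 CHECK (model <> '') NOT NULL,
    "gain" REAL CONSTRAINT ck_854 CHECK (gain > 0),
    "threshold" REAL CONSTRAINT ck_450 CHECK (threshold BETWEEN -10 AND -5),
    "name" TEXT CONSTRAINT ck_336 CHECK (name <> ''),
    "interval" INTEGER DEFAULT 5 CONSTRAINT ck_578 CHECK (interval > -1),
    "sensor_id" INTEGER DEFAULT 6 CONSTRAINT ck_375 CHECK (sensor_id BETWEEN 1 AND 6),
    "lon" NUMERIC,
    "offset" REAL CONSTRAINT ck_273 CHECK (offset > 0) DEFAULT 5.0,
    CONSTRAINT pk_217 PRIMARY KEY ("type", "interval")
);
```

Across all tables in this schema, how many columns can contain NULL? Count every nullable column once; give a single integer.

alerts: 3 nullable (rssi, mac, version — PK (model, alert_id) and explicit NOT NULL columns excluded).
events: 4 nullable (event_id, model, name, message — PK (status, type) and explicit NOT NULL columns excluded).
users: 9 nullable (message, timestamp, severity, lon, rssi, battery, version, serial, offset — PK (user_id) and explicit NOT NULL columns excluded).
devices: 8 nullable (status, interval, model, lat, device_id, lon, battery, serial — PK none and explicit NOT NULL columns excluded).
sensors: 6 nullable (gain, threshold, name, sensor_id, lon, offset — PK (type, interval) and explicit NOT NULL columns excluded).
Total: 3 + 4 + 9 + 8 + 6 = 30.

30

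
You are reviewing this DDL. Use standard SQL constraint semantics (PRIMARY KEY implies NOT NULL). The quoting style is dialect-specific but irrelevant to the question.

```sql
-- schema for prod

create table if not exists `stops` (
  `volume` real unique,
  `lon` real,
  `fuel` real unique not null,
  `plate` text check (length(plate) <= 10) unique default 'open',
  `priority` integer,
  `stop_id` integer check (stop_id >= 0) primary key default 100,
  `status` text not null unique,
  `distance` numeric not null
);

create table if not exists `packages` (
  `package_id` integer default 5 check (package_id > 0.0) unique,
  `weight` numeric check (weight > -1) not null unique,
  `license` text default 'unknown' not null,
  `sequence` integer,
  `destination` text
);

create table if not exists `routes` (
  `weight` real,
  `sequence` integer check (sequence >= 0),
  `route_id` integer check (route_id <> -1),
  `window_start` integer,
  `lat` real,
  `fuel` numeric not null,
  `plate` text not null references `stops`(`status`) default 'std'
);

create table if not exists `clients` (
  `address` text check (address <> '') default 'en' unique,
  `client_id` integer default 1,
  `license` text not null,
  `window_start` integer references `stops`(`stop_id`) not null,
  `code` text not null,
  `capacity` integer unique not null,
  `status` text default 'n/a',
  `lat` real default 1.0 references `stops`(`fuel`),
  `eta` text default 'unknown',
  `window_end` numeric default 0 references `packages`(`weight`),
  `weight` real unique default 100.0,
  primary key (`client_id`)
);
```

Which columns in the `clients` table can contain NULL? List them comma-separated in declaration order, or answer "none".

address, status, lat, eta, window_end, weight

- address: CHECK does not forbid NULL (a CHECK constraint passes when its expression is NULL) → nullable.
- client_id: part of the PRIMARY KEY, which implies NOT NULL → not nullable.
- license: declared NOT NULL → not nullable.
- window_start: declared NOT NULL → not nullable.
- code: declared NOT NULL → not nullable.
- capacity: declared NOT NULL → not nullable.
- status: DEFAULT only fills an omitted column; an explicit NULL is still allowed → nullable.
- lat: a foreign key column may be NULL unless separately constrained → nullable.
- eta: DEFAULT only fills an omitted column; an explicit NULL is still allowed → nullable.
- window_end: a foreign key column may be NULL unless separately constrained → nullable.
- weight: UNIQUE does not imply NOT NULL → nullable.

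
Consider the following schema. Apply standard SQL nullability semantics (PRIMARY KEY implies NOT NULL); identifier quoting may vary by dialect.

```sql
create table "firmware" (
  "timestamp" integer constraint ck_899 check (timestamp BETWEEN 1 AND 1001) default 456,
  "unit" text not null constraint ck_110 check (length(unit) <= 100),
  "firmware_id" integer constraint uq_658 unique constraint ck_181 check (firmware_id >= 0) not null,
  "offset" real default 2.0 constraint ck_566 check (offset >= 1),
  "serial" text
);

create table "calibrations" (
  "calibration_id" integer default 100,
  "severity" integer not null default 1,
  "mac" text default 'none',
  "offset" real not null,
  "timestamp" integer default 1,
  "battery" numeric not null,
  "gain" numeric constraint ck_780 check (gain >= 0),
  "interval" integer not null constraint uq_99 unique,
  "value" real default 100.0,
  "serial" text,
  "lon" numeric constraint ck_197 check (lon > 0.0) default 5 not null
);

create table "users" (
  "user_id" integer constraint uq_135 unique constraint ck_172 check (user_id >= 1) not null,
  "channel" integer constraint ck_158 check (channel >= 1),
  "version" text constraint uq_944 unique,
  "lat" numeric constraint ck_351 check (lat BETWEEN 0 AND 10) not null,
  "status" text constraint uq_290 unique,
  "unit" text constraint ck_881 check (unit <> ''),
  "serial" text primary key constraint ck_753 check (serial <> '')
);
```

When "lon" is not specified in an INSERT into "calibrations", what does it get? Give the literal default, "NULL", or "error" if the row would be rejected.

5

lon has an explicit DEFAULT 5.
When the column is omitted from an INSERT, that default is used.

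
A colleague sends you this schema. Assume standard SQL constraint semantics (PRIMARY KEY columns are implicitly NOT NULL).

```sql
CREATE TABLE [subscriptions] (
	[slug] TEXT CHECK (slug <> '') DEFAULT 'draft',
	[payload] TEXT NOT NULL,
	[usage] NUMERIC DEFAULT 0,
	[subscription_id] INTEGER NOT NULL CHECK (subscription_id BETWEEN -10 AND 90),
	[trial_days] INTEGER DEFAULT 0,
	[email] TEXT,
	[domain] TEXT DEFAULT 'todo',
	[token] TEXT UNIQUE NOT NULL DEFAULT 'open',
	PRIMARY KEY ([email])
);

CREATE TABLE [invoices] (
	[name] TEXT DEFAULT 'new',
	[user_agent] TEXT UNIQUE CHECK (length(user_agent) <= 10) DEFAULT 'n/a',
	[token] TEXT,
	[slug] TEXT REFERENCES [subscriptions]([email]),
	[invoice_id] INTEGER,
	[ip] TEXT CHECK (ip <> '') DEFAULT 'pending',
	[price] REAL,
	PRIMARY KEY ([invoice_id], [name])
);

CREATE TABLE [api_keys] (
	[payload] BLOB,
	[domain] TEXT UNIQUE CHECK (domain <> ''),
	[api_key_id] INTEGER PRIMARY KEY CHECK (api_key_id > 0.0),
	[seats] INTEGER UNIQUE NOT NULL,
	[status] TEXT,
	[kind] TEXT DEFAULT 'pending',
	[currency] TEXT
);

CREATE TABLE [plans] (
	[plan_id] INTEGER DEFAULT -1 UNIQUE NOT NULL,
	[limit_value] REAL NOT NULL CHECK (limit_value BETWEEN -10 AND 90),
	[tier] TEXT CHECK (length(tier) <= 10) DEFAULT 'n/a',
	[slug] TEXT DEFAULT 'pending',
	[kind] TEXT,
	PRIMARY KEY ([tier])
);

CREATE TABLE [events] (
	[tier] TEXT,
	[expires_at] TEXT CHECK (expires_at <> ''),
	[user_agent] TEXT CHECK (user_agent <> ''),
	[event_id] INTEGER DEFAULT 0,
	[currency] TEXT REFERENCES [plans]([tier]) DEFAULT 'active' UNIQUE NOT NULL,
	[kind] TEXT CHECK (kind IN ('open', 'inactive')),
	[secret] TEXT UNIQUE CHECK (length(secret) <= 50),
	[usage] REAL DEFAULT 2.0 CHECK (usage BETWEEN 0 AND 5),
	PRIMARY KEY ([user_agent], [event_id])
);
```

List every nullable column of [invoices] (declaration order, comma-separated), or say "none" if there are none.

- name: part of the PRIMARY KEY, which implies NOT NULL → not nullable.
- user_agent: CHECK does not forbid NULL (a CHECK constraint passes when its expression is NULL) → nullable.
- token: no NOT NULL constraint applies → nullable.
- slug: a foreign key column may be NULL unless separately constrained → nullable.
- invoice_id: part of the PRIMARY KEY, which implies NOT NULL → not nullable.
- ip: CHECK does not forbid NULL (a CHECK constraint passes when its expression is NULL) → nullable.
- price: no NOT NULL constraint applies → nullable.

user_agent, token, slug, ip, price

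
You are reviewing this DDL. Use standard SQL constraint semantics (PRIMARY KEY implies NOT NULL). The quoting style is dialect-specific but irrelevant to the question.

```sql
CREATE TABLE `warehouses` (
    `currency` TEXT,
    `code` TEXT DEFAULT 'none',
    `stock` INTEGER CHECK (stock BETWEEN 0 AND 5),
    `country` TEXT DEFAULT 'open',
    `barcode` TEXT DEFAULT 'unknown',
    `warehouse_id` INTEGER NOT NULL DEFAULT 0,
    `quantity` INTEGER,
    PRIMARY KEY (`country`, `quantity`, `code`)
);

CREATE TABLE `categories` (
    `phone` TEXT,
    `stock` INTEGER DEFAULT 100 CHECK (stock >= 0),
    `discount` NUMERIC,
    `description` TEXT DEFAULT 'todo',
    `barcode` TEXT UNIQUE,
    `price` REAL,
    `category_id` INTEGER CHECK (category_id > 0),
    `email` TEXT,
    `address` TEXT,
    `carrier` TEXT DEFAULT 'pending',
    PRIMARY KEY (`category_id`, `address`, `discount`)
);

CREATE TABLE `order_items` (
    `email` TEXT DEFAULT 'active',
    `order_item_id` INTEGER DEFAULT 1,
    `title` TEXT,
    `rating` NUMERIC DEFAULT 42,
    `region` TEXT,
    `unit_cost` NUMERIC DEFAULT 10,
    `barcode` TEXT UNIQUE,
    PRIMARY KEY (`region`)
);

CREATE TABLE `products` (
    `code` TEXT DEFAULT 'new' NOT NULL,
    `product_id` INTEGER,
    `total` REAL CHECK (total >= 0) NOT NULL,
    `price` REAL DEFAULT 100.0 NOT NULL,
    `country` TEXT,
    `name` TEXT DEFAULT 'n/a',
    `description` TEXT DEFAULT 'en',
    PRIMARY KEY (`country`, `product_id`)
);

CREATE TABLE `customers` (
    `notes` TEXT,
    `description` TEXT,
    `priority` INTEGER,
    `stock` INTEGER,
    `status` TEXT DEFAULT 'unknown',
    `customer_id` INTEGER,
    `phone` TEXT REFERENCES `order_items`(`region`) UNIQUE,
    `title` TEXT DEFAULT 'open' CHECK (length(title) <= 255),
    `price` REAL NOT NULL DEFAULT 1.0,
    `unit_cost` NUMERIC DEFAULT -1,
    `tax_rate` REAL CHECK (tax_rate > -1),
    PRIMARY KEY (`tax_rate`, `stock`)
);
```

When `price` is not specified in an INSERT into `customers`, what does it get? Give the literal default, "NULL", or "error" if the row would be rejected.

1.0

price has an explicit DEFAULT 1.0.
When the column is omitted from an INSERT, that default is used.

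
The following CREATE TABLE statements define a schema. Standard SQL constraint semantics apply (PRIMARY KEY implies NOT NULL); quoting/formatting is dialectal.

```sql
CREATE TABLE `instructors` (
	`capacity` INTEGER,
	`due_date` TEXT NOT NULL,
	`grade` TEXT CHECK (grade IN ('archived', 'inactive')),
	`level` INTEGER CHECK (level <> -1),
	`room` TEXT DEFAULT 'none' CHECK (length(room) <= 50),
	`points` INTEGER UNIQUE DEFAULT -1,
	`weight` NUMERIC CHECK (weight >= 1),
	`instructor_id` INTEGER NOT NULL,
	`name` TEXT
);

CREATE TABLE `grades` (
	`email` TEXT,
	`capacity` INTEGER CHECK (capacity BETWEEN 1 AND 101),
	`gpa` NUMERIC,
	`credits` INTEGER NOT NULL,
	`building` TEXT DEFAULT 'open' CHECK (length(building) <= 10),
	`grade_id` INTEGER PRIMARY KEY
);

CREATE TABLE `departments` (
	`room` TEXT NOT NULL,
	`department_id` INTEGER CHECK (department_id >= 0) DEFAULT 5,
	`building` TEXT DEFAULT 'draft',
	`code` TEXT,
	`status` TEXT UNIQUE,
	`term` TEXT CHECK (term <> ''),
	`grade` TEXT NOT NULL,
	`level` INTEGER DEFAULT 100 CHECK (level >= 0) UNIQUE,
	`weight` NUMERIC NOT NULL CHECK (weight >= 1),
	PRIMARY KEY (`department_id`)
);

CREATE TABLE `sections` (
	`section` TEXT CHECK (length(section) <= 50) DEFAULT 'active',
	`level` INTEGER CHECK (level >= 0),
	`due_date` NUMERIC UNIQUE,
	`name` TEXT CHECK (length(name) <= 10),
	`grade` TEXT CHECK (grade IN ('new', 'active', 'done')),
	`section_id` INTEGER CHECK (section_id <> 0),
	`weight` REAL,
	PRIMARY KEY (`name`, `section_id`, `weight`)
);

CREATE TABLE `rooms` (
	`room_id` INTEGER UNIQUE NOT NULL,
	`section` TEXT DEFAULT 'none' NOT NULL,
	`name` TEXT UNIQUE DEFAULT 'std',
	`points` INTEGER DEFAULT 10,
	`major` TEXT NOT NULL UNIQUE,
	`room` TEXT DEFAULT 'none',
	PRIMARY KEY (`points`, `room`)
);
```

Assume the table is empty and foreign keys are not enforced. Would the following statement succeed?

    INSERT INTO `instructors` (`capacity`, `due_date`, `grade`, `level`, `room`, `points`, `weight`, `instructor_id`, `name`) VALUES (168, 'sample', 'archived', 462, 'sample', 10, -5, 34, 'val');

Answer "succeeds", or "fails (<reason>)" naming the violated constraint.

The value -5 for weight violates CHECK (weight >= 1).

fails (CHECK on weight)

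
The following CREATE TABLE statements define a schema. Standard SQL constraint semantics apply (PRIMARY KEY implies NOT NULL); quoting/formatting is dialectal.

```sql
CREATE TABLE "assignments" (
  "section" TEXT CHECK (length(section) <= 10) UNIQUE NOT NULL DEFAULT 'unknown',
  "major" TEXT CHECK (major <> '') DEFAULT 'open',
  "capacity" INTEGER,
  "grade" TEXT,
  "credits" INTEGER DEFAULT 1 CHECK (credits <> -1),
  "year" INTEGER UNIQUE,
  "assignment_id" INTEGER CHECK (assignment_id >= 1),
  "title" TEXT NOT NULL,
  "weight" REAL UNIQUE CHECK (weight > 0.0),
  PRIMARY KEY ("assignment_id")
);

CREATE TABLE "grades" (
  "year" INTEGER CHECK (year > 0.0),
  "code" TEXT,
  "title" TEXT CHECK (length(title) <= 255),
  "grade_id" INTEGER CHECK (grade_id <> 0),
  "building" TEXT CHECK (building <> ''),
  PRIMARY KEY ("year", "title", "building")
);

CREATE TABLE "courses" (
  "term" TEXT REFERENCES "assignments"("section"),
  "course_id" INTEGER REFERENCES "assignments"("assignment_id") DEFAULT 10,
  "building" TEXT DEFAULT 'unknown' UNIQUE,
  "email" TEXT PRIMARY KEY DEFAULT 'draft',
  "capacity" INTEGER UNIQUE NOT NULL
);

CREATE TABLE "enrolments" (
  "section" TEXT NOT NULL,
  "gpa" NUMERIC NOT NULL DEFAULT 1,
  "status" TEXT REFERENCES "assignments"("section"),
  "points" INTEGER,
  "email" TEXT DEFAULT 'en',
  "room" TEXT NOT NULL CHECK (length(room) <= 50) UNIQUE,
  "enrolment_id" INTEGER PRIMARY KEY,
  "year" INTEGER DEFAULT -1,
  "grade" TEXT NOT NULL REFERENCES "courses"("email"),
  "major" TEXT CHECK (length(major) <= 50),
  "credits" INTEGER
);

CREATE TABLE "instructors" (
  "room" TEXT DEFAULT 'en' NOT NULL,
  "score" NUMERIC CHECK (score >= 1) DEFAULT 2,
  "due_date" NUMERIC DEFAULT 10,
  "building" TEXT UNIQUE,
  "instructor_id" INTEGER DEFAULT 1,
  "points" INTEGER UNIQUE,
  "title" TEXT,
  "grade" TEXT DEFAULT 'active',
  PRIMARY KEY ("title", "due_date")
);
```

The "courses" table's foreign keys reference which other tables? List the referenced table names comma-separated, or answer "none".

- term REFERENCES assignments(section).
- course_id REFERENCES assignments(assignment_id).

assignments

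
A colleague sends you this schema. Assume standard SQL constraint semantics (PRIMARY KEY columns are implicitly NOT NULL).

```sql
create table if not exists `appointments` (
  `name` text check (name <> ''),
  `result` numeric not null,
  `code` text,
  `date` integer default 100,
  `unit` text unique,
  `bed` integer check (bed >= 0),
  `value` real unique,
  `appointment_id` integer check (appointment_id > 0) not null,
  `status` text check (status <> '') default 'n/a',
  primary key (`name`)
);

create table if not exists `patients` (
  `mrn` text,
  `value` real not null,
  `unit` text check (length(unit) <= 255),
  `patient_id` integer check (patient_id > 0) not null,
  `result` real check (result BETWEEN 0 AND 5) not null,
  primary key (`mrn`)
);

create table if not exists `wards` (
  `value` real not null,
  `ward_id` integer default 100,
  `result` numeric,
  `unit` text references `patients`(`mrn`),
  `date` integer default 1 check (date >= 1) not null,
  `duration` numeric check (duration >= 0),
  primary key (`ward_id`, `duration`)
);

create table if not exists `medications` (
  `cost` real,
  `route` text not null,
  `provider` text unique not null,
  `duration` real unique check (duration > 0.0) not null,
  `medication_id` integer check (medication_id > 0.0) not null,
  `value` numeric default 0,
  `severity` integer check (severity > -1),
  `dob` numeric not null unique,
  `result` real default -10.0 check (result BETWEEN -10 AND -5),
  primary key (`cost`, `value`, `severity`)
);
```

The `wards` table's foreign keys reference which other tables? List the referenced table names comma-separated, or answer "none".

- unit REFERENCES patients(mrn).

patients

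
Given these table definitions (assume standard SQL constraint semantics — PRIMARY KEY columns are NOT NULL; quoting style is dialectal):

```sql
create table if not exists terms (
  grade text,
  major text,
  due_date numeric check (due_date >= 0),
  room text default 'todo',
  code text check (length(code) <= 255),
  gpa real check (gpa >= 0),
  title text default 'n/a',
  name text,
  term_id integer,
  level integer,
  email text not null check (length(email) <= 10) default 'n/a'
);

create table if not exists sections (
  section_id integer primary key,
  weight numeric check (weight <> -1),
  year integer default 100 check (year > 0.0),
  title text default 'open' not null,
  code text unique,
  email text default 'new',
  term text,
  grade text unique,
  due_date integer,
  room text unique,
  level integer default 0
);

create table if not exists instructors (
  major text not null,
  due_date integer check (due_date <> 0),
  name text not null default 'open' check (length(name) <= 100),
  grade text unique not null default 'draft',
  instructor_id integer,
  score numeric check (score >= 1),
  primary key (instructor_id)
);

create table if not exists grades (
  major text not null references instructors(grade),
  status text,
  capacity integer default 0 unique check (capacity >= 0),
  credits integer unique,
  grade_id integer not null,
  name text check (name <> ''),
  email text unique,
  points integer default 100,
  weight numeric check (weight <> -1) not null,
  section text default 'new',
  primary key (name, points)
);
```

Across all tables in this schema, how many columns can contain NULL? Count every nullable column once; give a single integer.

26

terms: 10 nullable (grade, major, due_date, room, code, gpa, title, name, term_id, level — PK none and explicit NOT NULL columns excluded).
sections: 9 nullable (weight, year, code, email, term, grade, due_date, room, level — PK (section_id) and explicit NOT NULL columns excluded).
instructors: 2 nullable (due_date, score — PK (instructor_id) and explicit NOT NULL columns excluded).
grades: 5 nullable (status, capacity, credits, email, section — PK (name, points) and explicit NOT NULL columns excluded).
Total: 10 + 9 + 2 + 5 = 26.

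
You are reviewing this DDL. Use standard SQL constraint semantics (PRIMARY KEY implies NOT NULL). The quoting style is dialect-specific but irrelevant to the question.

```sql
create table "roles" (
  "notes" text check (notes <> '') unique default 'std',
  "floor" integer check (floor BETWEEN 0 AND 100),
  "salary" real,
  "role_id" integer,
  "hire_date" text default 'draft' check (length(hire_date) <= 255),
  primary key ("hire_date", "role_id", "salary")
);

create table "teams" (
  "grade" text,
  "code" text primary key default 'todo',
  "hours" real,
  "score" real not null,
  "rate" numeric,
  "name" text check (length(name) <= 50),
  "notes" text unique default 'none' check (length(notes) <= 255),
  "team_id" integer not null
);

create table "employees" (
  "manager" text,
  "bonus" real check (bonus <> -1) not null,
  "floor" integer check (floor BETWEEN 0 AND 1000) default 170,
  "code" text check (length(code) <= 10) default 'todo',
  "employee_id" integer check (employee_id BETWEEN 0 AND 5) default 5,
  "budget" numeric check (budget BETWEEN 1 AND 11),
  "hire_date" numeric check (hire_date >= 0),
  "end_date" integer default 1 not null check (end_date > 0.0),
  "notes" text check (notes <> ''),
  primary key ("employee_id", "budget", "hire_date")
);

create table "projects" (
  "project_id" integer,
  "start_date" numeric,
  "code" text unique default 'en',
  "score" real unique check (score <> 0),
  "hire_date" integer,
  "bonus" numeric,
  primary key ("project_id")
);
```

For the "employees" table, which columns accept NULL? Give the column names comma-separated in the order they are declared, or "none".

manager, floor, code, notes

- manager: no NOT NULL constraint applies → nullable.
- bonus: declared NOT NULL → not nullable.
- floor: CHECK does not forbid NULL (a CHECK constraint passes when its expression is NULL) → nullable.
- code: CHECK does not forbid NULL (a CHECK constraint passes when its expression is NULL) → nullable.
- employee_id: part of the PRIMARY KEY, which implies NOT NULL → not nullable.
- budget: part of the PRIMARY KEY, which implies NOT NULL → not nullable.
- hire_date: part of the PRIMARY KEY, which implies NOT NULL → not nullable.
- end_date: declared NOT NULL → not nullable.
- notes: CHECK does not forbid NULL (a CHECK constraint passes when its expression is NULL) → nullable.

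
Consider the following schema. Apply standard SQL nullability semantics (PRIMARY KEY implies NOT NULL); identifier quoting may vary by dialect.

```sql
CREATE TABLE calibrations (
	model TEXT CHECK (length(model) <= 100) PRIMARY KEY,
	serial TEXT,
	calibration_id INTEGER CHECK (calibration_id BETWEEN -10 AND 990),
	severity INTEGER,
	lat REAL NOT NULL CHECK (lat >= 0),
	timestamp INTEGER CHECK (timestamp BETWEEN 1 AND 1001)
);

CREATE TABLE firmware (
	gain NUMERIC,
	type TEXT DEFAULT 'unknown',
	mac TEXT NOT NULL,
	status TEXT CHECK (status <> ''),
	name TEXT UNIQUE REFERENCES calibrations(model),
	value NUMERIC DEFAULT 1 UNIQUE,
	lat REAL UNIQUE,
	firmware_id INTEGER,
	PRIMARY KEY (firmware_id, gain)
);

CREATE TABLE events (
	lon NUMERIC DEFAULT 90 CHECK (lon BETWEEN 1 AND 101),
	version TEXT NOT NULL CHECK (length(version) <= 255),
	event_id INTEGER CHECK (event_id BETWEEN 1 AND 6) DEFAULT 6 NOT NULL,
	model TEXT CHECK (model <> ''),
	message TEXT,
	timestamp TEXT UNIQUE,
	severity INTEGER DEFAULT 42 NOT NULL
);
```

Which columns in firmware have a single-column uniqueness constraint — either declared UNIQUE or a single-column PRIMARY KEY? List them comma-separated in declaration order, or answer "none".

name, value, lat

- gain: part of a composite PRIMARY KEY — only the tuple is unique, not this column on its own.
- type: no UNIQUE or single-column PK constraint.
- mac: no UNIQUE or single-column PK constraint.
- status: no UNIQUE or single-column PK constraint.
- name: declared UNIQUE → unique.
- value: declared UNIQUE → unique.
- lat: declared UNIQUE → unique.
- firmware_id: part of a composite PRIMARY KEY — only the tuple is unique, not this column on its own.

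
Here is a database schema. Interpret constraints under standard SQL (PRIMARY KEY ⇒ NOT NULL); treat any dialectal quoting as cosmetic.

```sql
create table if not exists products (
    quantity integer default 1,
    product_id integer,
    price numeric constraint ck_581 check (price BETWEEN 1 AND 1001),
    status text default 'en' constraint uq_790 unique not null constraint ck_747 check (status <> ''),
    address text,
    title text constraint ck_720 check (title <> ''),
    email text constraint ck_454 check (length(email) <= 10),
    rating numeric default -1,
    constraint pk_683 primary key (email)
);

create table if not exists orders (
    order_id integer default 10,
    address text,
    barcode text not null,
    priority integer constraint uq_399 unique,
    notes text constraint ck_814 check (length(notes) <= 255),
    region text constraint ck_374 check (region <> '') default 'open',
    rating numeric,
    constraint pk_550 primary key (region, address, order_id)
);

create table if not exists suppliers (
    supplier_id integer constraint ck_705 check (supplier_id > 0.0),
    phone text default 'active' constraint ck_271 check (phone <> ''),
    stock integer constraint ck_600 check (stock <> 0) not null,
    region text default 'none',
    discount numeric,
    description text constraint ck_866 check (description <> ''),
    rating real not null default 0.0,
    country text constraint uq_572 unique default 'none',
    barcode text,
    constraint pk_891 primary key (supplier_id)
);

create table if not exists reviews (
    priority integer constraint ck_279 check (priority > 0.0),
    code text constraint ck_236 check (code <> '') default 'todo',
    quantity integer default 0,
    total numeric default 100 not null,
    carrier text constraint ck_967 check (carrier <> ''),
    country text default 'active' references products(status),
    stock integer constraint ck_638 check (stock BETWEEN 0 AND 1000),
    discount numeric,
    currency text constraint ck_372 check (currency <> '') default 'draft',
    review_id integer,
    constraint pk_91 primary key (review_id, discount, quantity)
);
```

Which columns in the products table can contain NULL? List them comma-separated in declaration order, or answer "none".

quantity, product_id, price, address, title, rating

- quantity: DEFAULT only fills an omitted column; an explicit NULL is still allowed → nullable.
- product_id: no NOT NULL constraint applies → nullable.
- price: CHECK does not forbid NULL (a CHECK constraint passes when its expression is NULL) → nullable.
- status: declared NOT NULL → not nullable.
- address: no NOT NULL constraint applies → nullable.
- title: CHECK does not forbid NULL (a CHECK constraint passes when its expression is NULL) → nullable.
- email: part of the PRIMARY KEY, which implies NOT NULL → not nullable.
- rating: DEFAULT only fills an omitted column; an explicit NULL is still allowed → nullable.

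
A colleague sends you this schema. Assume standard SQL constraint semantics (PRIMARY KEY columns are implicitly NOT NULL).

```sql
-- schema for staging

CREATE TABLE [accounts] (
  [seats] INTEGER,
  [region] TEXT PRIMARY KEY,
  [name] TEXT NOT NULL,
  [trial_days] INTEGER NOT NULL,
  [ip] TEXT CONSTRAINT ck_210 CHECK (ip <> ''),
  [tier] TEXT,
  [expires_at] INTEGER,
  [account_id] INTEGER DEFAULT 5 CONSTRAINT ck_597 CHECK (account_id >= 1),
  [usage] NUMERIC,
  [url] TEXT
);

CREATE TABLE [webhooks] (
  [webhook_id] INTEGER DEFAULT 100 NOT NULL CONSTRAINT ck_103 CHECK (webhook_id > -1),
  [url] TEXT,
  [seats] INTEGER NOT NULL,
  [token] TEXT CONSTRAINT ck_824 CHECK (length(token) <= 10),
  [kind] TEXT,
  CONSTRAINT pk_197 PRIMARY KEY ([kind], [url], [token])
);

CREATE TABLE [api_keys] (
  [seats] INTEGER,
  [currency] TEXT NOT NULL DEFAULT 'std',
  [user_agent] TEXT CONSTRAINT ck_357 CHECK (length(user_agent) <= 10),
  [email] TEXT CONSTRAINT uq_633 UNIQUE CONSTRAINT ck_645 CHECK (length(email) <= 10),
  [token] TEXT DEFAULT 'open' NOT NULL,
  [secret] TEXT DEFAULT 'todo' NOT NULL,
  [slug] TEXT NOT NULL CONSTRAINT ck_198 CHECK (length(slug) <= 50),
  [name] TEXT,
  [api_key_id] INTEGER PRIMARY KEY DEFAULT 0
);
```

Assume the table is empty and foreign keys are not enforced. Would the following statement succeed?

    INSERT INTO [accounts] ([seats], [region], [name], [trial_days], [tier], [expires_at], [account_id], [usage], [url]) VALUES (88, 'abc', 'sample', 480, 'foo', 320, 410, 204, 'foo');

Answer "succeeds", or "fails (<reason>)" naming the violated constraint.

NOT NULL columns: name is supplied; region is supplied; trial_days is supplied.
CHECK constraints: 410 satisfies (account_id >= 1).
No constraint is violated.

succeeds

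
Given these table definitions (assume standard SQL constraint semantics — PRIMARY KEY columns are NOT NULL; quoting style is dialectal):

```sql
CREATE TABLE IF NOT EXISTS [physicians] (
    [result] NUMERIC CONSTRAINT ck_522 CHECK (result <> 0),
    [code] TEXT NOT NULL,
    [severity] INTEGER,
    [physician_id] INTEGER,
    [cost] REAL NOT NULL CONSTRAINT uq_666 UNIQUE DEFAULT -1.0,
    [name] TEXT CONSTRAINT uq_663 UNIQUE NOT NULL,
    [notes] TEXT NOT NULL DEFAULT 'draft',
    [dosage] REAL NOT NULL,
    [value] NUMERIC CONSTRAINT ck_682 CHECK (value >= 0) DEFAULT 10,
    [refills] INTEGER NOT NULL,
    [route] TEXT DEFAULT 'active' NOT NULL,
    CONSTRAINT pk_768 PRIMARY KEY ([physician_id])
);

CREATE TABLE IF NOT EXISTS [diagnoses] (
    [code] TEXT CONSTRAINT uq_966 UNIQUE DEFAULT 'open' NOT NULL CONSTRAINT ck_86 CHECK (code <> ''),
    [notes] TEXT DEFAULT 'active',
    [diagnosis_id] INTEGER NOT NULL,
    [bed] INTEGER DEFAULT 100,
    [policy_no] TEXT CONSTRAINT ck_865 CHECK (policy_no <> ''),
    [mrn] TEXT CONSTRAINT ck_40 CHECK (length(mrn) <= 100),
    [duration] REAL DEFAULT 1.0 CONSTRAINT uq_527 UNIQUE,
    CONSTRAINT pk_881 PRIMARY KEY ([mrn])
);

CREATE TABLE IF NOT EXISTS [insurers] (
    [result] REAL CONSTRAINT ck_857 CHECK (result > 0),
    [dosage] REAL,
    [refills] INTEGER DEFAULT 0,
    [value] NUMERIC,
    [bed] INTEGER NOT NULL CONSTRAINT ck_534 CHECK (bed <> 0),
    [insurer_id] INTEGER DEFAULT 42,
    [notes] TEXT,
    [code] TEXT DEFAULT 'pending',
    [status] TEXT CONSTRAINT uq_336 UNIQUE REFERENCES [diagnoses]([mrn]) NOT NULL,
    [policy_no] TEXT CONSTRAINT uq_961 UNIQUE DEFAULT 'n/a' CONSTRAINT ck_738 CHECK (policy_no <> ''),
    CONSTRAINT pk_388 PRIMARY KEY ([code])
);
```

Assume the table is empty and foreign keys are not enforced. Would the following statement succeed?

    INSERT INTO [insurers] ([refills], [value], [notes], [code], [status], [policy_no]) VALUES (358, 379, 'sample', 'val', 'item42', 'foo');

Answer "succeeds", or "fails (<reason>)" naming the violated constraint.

bed is omitted from the column list and has no DEFAULT, so it would receive NULL.
But bed is declared NOT NULL.

fails (NOT NULL on bed)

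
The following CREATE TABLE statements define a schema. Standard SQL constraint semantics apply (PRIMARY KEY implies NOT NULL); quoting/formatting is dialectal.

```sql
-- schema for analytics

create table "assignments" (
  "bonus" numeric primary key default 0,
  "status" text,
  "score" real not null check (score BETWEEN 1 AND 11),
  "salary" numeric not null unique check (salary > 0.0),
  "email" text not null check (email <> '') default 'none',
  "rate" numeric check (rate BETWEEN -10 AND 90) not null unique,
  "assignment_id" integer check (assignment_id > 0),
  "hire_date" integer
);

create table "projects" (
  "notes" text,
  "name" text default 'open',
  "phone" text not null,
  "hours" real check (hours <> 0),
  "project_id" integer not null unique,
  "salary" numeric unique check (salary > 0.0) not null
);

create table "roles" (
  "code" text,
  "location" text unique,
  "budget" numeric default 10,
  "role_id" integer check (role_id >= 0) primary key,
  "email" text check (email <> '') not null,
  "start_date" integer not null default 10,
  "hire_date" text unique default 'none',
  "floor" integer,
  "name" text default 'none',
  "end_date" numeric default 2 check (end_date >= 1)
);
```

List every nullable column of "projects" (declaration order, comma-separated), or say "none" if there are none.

- notes: no NOT NULL constraint applies → nullable.
- name: DEFAULT only fills an omitted column; an explicit NULL is still allowed → nullable.
- phone: declared NOT NULL → not nullable.
- hours: CHECK does not forbid NULL (a CHECK constraint passes when its expression is NULL) → nullable.
- project_id: declared NOT NULL → not nullable.
- salary: declared NOT NULL → not nullable.

notes, name, hours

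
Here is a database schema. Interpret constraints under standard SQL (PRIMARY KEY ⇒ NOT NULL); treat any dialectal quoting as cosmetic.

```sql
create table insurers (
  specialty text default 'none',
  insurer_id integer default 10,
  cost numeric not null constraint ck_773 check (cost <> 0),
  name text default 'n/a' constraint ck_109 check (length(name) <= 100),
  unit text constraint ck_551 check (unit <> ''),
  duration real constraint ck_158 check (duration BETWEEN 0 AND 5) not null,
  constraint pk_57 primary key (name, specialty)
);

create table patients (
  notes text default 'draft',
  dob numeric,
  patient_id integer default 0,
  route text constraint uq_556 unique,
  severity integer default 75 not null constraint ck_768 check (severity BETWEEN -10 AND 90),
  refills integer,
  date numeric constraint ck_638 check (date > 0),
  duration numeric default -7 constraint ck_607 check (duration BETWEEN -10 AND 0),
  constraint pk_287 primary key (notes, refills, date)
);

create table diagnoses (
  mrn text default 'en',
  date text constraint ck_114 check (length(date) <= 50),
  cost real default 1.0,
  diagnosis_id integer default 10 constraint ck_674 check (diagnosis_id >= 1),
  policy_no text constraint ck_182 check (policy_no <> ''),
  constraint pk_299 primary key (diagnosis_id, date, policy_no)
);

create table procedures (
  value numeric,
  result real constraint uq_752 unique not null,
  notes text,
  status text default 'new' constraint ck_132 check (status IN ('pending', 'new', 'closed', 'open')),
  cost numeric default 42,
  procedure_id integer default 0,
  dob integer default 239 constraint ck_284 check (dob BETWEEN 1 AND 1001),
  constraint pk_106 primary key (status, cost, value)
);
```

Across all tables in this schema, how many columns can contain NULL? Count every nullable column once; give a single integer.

11

insurers: 2 nullable (insurer_id, unit — PK (name, specialty) and explicit NOT NULL columns excluded).
patients: 4 nullable (dob, patient_id, route, duration — PK (notes, refills, date) and explicit NOT NULL columns excluded).
diagnoses: 2 nullable (mrn, cost — PK (diagnosis_id, date, policy_no) and explicit NOT NULL columns excluded).
procedures: 3 nullable (notes, procedure_id, dob — PK (status, cost, value) and explicit NOT NULL columns excluded).
Total: 2 + 4 + 2 + 3 = 11.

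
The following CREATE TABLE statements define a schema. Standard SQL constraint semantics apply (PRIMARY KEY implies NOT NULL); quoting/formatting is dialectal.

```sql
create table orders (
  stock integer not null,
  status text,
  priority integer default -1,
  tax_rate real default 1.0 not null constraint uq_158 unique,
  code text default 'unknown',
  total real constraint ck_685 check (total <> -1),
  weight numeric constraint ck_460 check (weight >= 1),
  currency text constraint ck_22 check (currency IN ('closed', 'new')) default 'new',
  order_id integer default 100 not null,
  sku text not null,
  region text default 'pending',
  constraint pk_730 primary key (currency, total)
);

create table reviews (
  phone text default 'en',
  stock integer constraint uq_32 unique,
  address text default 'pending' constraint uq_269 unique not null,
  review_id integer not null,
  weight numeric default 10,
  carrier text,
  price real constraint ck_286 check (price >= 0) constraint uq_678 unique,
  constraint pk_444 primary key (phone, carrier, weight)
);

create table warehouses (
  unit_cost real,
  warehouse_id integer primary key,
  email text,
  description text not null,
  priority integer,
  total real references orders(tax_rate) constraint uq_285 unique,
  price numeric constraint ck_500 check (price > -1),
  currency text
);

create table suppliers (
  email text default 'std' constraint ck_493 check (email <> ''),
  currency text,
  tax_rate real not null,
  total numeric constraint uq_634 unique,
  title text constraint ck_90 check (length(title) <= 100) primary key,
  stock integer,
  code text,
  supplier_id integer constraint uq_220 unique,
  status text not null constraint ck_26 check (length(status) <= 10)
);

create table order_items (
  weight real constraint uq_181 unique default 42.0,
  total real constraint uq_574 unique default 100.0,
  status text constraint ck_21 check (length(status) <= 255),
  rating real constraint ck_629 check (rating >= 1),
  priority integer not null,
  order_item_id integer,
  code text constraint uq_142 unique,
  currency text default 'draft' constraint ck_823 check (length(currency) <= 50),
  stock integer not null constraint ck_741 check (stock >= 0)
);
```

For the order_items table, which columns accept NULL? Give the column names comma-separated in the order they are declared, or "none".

- weight: UNIQUE does not imply NOT NULL → nullable.
- total: UNIQUE does not imply NOT NULL → nullable.
- status: CHECK does not forbid NULL (a CHECK constraint passes when its expression is NULL) → nullable.
- rating: CHECK does not forbid NULL (a CHECK constraint passes when its expression is NULL) → nullable.
- priority: declared NOT NULL → not nullable.
- order_item_id: no NOT NULL constraint applies → nullable.
- code: UNIQUE does not imply NOT NULL → nullable.
- currency: CHECK does not forbid NULL (a CHECK constraint passes when its expression is NULL) → nullable.
- stock: declared NOT NULL → not nullable.

weight, total, status, rating, order_item_id, code, currency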